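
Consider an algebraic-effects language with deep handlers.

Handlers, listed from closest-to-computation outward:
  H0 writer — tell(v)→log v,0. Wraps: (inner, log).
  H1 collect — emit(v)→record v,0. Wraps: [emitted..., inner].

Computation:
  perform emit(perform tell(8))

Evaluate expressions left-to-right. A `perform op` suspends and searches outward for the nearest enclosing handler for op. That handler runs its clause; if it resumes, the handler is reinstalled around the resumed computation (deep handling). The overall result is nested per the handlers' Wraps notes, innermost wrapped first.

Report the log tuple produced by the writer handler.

Answer: (8)

Working:
tell(8) @ H0 ⇒ log+=8
emit(0) @ H1 ⇒ out+=0
H0 returns (0, (8))
H1 returns [0, (0, (8))]
= [0, (0, (8))]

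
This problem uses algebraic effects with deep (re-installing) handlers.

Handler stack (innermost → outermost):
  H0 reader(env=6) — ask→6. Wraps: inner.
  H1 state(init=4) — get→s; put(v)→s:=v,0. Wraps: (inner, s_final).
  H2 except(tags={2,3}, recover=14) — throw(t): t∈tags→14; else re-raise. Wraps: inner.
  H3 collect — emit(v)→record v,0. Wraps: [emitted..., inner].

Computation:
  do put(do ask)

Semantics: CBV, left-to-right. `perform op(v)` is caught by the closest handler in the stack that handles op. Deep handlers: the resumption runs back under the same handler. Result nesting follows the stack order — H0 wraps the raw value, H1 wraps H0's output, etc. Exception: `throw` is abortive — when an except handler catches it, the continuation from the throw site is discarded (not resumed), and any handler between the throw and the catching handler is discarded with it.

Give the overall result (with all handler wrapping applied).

Answer: [(0, 6)]

Evaluation trace:
ask @ H0 ⇒ 6
put(6) @ H1 ⇒ s:=6
H0 returns 0
H1 returns (0, 6)
H2 returns (0, 6)
H3 returns [(0, 6)]
= [(0, 6)]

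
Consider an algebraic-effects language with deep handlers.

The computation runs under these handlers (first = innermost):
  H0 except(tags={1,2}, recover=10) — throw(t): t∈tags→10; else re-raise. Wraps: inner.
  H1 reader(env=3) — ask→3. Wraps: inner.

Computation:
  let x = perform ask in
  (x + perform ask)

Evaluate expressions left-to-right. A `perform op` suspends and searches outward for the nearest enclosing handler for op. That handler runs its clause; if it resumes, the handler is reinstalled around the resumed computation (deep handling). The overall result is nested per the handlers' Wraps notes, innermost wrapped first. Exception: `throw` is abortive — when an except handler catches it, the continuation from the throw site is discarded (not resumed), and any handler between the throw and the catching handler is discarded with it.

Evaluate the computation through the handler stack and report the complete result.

Answer: 6

Step-by-step:
ask @ H1 ⇒ 3
ask @ H1 ⇒ 3
H0 returns 6
H1 returns 6
= 6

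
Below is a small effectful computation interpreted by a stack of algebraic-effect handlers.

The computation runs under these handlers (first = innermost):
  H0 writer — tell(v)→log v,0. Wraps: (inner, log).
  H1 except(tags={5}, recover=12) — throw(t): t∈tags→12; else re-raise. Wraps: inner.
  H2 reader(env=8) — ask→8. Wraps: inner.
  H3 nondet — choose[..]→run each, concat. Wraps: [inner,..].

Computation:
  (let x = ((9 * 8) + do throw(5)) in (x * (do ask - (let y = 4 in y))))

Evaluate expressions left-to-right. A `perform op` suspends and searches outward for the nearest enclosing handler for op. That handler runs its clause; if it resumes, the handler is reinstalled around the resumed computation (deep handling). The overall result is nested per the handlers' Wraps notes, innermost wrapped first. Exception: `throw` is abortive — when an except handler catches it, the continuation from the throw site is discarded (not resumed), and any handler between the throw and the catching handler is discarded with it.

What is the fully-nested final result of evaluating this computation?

Answer: [12]

Evaluation trace:
throw(5) @ H1 caught ⇒ 12
H2 returns 12
H3 returns [12]
= [12]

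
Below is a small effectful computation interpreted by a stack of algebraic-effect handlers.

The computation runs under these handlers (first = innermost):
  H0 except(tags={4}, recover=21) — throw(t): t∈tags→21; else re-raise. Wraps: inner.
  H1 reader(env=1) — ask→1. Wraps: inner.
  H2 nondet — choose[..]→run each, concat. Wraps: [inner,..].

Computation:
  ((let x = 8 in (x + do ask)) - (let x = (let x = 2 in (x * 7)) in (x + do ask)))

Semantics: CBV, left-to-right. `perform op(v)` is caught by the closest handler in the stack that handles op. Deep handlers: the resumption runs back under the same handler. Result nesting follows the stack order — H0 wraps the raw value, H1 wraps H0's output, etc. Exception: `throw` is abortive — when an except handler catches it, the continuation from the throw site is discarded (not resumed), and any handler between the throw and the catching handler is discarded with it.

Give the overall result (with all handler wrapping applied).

Working:
ask @ H1 ⇒ 1
ask @ H1 ⇒ 1
H0 returns -6
H1 returns -6
H2 returns [-6]
= [-6]

Answer: [-6]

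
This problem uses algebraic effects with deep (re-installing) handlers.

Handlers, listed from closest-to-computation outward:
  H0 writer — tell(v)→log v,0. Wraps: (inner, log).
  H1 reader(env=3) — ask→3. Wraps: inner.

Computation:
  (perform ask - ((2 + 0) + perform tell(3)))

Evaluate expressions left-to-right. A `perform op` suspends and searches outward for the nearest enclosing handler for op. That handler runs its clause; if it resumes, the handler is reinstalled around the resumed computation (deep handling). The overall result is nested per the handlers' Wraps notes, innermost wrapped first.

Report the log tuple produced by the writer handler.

Answer: (3)

Evaluation trace:
ask @ H1 ⇒ 3
tell(3) @ H0 ⇒ log+=3
H0 returns (1, (3))
H1 returns (1, (3))
= (1, (3))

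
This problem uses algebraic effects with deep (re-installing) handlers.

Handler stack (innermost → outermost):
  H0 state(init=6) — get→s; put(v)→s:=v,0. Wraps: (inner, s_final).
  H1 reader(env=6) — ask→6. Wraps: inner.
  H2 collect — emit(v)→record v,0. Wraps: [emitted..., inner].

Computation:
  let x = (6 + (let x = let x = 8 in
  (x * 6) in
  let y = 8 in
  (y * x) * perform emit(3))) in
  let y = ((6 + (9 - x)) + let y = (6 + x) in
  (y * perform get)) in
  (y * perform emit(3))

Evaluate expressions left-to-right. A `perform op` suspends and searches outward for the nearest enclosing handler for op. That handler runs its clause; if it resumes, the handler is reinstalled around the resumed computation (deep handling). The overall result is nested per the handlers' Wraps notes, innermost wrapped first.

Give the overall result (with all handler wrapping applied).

Answer: [3, 3, (0, 6)]

Working:
emit(3) @ H2 ⇒ out+=3
get @ H0 ⇒ 6
emit(3) @ H2 ⇒ out+=3
H0 returns (0, 6)
H1 returns (0, 6)
H2 returns [3, 3, (0, 6)]
= [3, 3, (0, 6)]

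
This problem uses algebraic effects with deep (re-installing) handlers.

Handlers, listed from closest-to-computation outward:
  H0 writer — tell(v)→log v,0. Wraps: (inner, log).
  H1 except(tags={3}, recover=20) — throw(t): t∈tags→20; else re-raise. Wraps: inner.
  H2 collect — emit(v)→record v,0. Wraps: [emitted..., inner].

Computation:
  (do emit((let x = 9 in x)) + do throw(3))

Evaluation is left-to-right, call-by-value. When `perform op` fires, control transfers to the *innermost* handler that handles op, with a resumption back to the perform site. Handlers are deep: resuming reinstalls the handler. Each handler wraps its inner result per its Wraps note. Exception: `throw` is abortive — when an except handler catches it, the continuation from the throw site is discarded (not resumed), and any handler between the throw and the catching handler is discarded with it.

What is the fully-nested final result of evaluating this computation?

Working:
emit(9) @ H2 ⇒ out+=9
throw(3) @ H1 caught ⇒ 20
H2 returns [9, 20]
= [9, 20]

Answer: [9, 20]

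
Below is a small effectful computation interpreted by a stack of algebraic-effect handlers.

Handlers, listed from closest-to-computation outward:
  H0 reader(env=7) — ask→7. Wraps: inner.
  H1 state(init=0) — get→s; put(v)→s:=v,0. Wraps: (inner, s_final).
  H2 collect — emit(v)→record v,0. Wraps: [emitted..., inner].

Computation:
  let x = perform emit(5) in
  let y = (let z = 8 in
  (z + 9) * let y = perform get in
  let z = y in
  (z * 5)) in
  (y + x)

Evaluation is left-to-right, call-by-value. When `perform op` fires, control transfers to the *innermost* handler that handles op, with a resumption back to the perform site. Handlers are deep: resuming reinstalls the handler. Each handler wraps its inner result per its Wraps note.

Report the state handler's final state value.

Step-by-step:
emit(5) @ H2 ⇒ out+=5
get @ H1 ⇒ 0
H0 returns 0
H1 returns (0, 0)
H2 returns [5, (0, 0)]
= [5, (0, 0)]

Answer: 0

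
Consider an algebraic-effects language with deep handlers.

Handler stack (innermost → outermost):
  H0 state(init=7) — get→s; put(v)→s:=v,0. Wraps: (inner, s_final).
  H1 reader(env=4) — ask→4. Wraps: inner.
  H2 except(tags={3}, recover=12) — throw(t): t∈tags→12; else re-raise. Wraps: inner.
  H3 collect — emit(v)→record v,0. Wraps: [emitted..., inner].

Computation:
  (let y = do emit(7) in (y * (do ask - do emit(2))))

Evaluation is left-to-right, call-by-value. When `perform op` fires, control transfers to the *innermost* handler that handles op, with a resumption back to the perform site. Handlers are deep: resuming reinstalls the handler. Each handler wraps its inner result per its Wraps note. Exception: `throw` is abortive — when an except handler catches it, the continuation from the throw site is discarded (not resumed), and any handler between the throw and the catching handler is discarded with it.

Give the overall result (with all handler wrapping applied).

Working:
emit(7) @ H3 ⇒ out+=7
ask @ H1 ⇒ 4
emit(2) @ H3 ⇒ out+=2
H0 returns (0, 7)
H1 returns (0, 7)
H2 returns (0, 7)
H3 returns [7, 2, (0, 7)]
= [7, 2, (0, 7)]

Answer: [7, 2, (0, 7)]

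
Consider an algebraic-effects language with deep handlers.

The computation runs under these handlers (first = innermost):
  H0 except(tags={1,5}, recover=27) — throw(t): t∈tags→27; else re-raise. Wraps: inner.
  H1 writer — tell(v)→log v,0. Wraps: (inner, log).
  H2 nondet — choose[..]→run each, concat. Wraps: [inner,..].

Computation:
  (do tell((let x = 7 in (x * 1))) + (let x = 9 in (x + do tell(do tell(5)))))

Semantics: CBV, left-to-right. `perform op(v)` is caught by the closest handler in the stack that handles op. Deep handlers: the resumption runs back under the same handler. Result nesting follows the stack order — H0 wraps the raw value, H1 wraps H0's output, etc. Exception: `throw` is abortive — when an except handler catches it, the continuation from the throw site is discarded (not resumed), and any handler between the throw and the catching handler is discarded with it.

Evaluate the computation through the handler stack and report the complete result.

Working:
tell(7) @ H1 ⇒ log+=7
tell(5) @ H1 ⇒ log+=5
tell(0) @ H1 ⇒ log+=0
H0 returns 9
H1 returns (9, (7, 5, 0))
H2 returns [(9, (7, 5, 0))]
= [(9, (7, 5, 0))]

Answer: [(9, (7, 5, 0))]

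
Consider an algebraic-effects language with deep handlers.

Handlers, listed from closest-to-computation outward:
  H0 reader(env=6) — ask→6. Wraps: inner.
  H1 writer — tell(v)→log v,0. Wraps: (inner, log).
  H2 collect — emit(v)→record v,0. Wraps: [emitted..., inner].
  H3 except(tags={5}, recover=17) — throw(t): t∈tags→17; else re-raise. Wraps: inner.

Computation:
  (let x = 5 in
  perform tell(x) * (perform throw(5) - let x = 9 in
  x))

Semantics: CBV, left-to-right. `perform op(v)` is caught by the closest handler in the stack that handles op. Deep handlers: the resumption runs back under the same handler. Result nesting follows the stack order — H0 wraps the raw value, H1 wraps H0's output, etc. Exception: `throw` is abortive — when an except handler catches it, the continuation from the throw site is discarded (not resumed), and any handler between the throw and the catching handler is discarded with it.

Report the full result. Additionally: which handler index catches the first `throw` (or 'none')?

Step-by-step:
tell(5) @ H1 ⇒ log+=5
throw(5) @ H3 caught ⇒ 17
= 17

Answer: 17 ; first throw caught by: H3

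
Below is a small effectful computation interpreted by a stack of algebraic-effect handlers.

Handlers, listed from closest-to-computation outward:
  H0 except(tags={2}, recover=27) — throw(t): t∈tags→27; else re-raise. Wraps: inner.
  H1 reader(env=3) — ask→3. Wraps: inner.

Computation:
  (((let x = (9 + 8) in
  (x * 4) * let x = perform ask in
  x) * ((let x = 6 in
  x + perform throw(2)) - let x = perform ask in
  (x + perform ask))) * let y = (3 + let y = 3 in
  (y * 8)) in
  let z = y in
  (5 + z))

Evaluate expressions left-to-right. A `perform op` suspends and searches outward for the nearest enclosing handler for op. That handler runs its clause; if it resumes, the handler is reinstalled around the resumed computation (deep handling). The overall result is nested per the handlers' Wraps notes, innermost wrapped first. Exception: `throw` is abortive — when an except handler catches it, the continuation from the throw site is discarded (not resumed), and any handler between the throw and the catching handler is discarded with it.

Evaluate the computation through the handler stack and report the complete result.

Working:
ask @ H1 ⇒ 3
throw(2) @ H0 caught ⇒ 27
H1 returns 27
= 27

Answer: 27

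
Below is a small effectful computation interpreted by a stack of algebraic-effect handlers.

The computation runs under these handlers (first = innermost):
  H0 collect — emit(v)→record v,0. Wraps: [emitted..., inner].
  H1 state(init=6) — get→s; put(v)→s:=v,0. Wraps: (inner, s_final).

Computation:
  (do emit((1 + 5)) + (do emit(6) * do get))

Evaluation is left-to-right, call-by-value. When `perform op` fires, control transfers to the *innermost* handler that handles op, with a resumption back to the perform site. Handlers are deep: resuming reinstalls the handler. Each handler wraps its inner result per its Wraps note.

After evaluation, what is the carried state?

Answer: 6

Step-by-step:
emit(6) @ H0 ⇒ out+=6
emit(6) @ H0 ⇒ out+=6
get @ H1 ⇒ 6
H0 returns [6, 6, 0]
H1 returns ([6, 6, 0], 6)
= ([6, 6, 0], 6)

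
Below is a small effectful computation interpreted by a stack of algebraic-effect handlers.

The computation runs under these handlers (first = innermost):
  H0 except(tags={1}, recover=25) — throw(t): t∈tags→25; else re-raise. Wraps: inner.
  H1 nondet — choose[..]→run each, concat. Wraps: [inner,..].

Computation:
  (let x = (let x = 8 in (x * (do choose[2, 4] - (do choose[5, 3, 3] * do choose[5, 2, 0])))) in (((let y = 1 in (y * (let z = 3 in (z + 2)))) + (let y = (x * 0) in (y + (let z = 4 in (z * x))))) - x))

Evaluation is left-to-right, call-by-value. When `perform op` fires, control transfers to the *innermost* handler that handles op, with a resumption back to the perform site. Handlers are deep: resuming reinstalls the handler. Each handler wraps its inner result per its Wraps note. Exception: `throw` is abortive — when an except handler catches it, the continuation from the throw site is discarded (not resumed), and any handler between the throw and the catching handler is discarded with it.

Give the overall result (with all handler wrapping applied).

Working:
choose[2, 4] @ H1
  branch[0] choose=2:
    choose[5, 3, 3] @ H1
      branch[0] choose=5:
        choose[5, 2, 0] @ H1
          branch[0] choose=5:
            H0 returns -547
            H1 returns [-547]
          branch[1] choose=2:
            H0 returns -187
            H1 returns [-187]
          branch[2] choose=0:
            H0 returns 53
            H1 returns [53]
      branch[1] choose=3:
        choose[5, 2, 0] @ H1
          branch[0] choose=5:
            H0 returns -307
            H1 returns [-307]
          branch[1] choose=2:
            H0 returns -91
            H1 returns [-91]
          branch[2] choose=0:
            H0 returns 53
            H1 returns [53]
      branch[2] choose=3:
        choose[5, 2, 0] @ H1
          branch[0] choose=5:
            H0 returns -307
            H1 returns [-307]
          branch[1] choose=2:
            H0 returns -91
            H1 returns [-91]
          branch[2] choose=0:
            H0 returns 53
            H1 returns [53]
  branch[1] choose=4:
    choose[5, 3, 3] @ H1
      branch[0] choose=5:
        choose[5, 2, 0] @ H1
          branch[0] choose=5:
            H0 returns -499
            H1 returns [-499]
          branch[1] choose=2:
            H0 returns -139
            H1 returns [-139]
          branch[2] choose=0:
            H0 returns 101
            H1 returns [101]
      branch[1] choose=3:
        choose[5, 2, 0] @ H1
          branch[0] choose=5:
            H0 returns -259
            H1 returns [-259]
          branch[1] choose=2:
            H0 returns -43
            H1 returns [-43]
          branch[2] choose=0:
            H0 returns 101
            H1 returns [101]
      branch[2] choose=3:
        choose[5, 2, 0] @ H1
          branch[0] choose=5:
            H0 returns -259
            H1 returns [-259]
          branch[1] choose=2:
            H0 returns -43
            H1 returns [-43]
          branch[2] choose=0:
            H0 returns 101
            H1 returns [101]
= [-547, -187, 53, -307, -91, 53, -307, -91, 53, -499, -139, 101, -259, -43, 101, -259, -43, 101]

Answer: [-547, -187, 53, -307, -91, 53, -307, -91, 53, -499, -139, 101, -259, -43, 101, -259, -43, 101]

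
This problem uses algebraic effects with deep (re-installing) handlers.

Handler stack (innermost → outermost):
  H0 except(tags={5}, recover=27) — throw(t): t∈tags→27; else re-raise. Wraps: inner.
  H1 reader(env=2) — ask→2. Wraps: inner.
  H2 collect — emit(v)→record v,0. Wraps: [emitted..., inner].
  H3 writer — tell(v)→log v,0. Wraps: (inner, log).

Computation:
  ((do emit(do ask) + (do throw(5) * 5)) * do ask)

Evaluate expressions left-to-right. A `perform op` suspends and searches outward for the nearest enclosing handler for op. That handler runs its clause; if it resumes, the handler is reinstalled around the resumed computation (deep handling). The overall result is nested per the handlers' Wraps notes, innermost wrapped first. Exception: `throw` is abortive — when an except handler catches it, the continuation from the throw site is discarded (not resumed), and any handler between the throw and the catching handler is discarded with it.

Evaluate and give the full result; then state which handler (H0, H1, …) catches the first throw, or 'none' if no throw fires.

Answer: ([2, 27], ()) ; first throw caught by: H0

Working:
ask @ H1 ⇒ 2
emit(2) @ H2 ⇒ out+=2
throw(5) @ H0 caught ⇒ 27
H1 returns 27
H2 returns [2, 27]
H3 returns ([2, 27], ())
= ([2, 27], ())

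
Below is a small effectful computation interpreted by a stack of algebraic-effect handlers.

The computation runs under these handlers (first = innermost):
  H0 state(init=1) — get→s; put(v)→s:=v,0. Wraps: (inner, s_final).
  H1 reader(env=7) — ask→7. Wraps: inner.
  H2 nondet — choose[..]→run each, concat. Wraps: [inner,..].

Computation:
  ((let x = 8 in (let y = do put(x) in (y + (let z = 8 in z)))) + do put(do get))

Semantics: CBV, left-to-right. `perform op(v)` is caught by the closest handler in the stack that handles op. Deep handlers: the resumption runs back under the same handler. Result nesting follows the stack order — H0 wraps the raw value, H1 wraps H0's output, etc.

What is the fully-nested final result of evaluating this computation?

Answer: [(8, 8)]

Step-by-step:
put(8) @ H0 ⇒ s:=8
get @ H0 ⇒ 8
put(8) @ H0 ⇒ s:=8
H0 returns (8, 8)
H1 returns (8, 8)
H2 returns [(8, 8)]
= [(8, 8)]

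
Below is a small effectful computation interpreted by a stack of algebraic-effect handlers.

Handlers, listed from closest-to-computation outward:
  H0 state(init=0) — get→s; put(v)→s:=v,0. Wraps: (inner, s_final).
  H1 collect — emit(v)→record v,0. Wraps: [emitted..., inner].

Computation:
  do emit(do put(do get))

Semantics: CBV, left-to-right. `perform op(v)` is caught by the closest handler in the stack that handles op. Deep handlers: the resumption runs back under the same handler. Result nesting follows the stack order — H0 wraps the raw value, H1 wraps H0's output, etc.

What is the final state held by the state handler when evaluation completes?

Answer: 0

Evaluation trace:
get @ H0 ⇒ 0
put(0) @ H0 ⇒ s:=0
emit(0) @ H1 ⇒ out+=0
H0 returns (0, 0)
H1 returns [0, (0, 0)]
= [0, (0, 0)]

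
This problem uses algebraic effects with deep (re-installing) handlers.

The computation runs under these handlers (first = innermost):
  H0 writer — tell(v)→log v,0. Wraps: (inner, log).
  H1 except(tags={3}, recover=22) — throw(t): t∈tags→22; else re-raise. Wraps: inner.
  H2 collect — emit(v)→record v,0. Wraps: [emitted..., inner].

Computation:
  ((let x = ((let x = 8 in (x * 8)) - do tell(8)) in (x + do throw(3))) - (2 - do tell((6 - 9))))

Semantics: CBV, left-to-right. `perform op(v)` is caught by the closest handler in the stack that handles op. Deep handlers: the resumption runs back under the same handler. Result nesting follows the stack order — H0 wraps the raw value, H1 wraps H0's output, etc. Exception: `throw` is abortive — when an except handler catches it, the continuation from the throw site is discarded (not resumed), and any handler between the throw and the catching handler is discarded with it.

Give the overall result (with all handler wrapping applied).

Working:
tell(8) @ H0 ⇒ log+=8
throw(3) @ H1 caught ⇒ 22
H2 returns [22]
= [22]

Answer: [22]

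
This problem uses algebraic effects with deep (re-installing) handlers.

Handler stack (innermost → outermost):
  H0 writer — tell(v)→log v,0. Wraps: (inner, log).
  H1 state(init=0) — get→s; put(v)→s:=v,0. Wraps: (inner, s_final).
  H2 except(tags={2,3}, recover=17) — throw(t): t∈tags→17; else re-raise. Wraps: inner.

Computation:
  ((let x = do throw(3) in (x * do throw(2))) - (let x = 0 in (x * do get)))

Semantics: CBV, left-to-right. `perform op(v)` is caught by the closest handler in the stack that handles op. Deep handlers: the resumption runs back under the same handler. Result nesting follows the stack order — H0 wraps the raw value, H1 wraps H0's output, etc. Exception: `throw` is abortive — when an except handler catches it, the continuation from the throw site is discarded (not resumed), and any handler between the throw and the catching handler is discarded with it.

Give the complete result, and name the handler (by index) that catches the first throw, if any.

Evaluation trace:
throw(3) @ H2 caught ⇒ 17
= 17

Answer: 17 ; first throw caught by: H2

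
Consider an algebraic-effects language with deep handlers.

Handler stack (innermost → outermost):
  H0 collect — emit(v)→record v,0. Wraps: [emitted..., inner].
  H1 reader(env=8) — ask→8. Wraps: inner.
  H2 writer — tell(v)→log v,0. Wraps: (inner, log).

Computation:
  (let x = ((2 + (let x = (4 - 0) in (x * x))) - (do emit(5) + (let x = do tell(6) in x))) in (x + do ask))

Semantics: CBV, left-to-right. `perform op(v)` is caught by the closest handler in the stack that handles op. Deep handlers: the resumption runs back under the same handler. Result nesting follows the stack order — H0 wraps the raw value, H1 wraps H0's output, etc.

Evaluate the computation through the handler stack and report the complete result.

Working:
emit(5) @ H0 ⇒ out+=5
tell(6) @ H2 ⇒ log+=6
ask @ H1 ⇒ 8
H0 returns [5, 26]
H1 returns [5, 26]
H2 returns ([5, 26], (6))
= ([5, 26], (6))

Answer: ([5, 26], (6))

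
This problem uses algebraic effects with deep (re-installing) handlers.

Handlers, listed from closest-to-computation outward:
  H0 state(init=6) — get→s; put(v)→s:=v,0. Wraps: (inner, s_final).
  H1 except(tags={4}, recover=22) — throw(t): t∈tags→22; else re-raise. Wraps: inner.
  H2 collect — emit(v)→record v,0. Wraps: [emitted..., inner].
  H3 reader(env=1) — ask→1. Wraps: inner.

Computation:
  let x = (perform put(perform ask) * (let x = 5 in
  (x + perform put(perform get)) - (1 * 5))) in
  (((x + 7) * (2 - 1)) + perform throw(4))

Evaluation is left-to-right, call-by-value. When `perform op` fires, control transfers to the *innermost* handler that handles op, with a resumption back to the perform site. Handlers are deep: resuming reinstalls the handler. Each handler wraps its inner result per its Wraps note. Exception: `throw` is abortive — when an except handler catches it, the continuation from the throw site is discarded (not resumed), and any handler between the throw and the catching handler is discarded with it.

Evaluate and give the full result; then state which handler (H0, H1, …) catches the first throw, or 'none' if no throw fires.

Answer: [22] ; first throw caught by: H1

Working:
ask @ H3 ⇒ 1
put(1) @ H0 ⇒ s:=1
get @ H0 ⇒ 1
put(1) @ H0 ⇒ s:=1
throw(4) @ H1 caught ⇒ 22
H2 returns [22]
H3 returns [22]
= [22]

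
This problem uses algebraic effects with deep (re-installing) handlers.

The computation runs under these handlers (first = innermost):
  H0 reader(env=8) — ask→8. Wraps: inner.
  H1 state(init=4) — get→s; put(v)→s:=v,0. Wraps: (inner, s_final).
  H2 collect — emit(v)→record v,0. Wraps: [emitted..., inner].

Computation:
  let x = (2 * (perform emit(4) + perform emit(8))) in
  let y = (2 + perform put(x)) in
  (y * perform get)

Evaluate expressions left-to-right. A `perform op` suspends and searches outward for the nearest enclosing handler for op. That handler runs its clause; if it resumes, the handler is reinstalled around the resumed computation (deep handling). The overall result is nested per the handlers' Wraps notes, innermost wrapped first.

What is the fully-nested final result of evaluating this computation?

Answer: [4, 8, (0, 0)]

Step-by-step:
emit(4) @ H2 ⇒ out+=4
emit(8) @ H2 ⇒ out+=8
put(0) @ H1 ⇒ s:=0
get @ H1 ⇒ 0
H0 returns 0
H1 returns (0, 0)
H2 returns [4, 8, (0, 0)]
= [4, 8, (0, 0)]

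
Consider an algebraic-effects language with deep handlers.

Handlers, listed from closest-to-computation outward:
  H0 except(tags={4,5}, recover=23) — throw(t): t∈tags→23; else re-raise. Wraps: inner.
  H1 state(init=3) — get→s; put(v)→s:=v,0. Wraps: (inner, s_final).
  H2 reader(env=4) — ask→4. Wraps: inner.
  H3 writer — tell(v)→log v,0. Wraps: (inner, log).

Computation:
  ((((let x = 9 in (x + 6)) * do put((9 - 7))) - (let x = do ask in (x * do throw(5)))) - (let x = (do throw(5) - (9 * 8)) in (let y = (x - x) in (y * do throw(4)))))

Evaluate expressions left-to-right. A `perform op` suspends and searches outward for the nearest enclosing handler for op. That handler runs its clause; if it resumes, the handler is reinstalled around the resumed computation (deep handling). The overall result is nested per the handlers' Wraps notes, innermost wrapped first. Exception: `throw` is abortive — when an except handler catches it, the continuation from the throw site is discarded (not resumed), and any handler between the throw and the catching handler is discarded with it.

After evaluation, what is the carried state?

Answer: 2

Evaluation trace:
put(2) @ H1 ⇒ s:=2
ask @ H2 ⇒ 4
throw(5) @ H0 caught ⇒ 23
H1 returns (23, 2)
H2 returns (23, 2)
H3 returns ((23, 2), ())
= ((23, 2), ())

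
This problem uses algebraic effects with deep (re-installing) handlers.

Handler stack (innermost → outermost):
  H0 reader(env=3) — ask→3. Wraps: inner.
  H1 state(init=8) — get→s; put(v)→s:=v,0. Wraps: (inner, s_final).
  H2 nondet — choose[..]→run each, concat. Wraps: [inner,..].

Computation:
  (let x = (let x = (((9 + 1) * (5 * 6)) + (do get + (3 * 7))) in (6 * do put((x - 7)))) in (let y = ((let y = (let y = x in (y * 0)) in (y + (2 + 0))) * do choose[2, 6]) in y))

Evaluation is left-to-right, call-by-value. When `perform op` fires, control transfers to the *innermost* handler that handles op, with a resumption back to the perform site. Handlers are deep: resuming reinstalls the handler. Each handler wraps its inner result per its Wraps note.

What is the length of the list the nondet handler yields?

Step-by-step:
get @ H1 ⇒ 8
put(322) @ H1 ⇒ s:=322
choose[2, 6] @ H2
  branch[0] choose=2:
    H0 returns 4
    H1 returns (4, 322)
    H2 returns [(4, 322)]
  branch[1] choose=6:
    H0 returns 12
    H1 returns (12, 322)
    H2 returns [(12, 322)]
= [(4, 322), (12, 322)]

Answer: 2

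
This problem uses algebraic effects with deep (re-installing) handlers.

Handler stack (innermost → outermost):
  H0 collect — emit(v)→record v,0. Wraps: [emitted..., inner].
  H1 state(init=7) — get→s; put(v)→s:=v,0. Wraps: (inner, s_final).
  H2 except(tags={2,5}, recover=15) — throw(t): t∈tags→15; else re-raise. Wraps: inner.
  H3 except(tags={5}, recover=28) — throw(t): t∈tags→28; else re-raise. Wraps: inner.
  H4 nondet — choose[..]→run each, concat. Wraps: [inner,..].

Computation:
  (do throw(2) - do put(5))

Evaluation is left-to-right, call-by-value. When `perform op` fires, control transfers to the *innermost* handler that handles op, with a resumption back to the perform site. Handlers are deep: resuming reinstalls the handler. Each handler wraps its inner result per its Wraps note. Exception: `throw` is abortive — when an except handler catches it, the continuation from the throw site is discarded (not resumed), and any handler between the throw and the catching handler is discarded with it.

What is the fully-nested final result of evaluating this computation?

Answer: [15]

Evaluation trace:
throw(2) @ H2 caught ⇒ 15
H3 returns 15
H4 returns [15]
= [15]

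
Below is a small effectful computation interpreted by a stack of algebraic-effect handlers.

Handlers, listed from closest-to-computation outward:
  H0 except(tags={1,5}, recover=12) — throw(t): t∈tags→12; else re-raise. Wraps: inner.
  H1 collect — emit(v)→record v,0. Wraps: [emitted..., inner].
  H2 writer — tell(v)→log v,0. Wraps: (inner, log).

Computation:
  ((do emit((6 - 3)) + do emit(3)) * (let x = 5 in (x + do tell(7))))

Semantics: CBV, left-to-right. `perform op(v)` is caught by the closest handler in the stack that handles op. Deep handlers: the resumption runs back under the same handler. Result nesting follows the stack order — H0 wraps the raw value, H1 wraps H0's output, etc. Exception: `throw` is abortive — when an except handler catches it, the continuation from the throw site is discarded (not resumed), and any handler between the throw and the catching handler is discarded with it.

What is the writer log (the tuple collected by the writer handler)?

Answer: (7)

Evaluation trace:
emit(3) @ H1 ⇒ out+=3
emit(3) @ H1 ⇒ out+=3
tell(7) @ H2 ⇒ log+=7
H0 returns 0
H1 returns [3, 3, 0]
H2 returns ([3, 3, 0], (7))
= ([3, 3, 0], (7))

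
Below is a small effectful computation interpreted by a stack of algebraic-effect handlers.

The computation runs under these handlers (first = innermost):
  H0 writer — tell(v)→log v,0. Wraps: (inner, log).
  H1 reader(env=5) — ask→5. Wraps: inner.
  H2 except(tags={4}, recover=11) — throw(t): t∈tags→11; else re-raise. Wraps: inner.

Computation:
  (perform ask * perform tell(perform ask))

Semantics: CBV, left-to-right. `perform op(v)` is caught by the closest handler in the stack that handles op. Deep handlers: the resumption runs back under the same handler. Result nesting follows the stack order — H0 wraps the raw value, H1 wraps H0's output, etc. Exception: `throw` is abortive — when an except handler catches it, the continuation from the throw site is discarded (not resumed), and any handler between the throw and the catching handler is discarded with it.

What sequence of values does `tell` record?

Answer: (5)

Working:
ask @ H1 ⇒ 5
ask @ H1 ⇒ 5
tell(5) @ H0 ⇒ log+=5
H0 returns (0, (5))
H1 returns (0, (5))
H2 returns (0, (5))
= (0, (5))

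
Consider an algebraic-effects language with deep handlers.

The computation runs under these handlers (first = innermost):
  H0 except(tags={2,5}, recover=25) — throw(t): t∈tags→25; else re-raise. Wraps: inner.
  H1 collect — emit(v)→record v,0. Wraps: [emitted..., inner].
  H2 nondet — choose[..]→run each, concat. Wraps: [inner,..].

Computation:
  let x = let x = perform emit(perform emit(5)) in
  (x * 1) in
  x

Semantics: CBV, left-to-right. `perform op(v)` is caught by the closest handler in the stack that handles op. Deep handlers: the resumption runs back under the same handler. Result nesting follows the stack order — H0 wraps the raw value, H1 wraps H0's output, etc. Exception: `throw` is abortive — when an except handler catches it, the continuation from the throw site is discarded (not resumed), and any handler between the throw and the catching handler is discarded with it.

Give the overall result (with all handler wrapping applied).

Step-by-step:
emit(5) @ H1 ⇒ out+=5
emit(0) @ H1 ⇒ out+=0
H0 returns 0
H1 returns [5, 0, 0]
H2 returns [[5, 0, 0]]
= [[5, 0, 0]]

Answer: [[5, 0, 0]]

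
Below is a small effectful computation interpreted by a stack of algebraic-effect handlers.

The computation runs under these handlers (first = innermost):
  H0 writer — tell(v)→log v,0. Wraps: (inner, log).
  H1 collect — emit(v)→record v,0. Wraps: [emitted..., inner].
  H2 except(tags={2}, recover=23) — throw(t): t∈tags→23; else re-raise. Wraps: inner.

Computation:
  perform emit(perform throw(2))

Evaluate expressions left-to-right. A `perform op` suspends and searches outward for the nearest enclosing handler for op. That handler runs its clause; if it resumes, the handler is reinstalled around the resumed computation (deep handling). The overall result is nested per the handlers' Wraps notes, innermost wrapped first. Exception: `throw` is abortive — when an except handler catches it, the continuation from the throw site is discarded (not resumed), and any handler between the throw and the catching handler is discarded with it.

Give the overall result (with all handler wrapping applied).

Step-by-step:
throw(2) @ H2 caught ⇒ 23
= 23

Answer: 23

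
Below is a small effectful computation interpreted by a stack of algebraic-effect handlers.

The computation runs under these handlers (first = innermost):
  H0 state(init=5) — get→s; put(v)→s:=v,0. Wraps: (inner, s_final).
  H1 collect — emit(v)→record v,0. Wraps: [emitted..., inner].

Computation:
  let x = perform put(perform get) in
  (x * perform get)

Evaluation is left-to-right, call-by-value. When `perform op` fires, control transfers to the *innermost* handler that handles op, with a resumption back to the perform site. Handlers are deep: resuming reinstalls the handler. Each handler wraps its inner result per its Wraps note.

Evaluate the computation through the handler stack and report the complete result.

Working:
get @ H0 ⇒ 5
put(5) @ H0 ⇒ s:=5
get @ H0 ⇒ 5
H0 returns (0, 5)
H1 returns [(0, 5)]
= [(0, 5)]

Answer: [(0, 5)]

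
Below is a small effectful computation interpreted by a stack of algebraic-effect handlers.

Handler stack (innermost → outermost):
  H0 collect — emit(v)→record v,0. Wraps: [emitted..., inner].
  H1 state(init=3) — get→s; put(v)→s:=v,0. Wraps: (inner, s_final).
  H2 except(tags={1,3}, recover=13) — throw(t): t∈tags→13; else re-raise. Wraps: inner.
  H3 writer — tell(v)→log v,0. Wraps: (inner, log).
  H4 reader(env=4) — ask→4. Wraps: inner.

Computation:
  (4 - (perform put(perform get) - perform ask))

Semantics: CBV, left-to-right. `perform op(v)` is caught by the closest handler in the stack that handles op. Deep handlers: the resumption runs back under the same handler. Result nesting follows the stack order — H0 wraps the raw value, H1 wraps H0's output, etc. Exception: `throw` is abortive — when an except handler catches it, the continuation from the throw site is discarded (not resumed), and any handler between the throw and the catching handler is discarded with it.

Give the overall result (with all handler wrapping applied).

Answer: (([8], 3), ())

Evaluation trace:
get @ H1 ⇒ 3
put(3) @ H1 ⇒ s:=3
ask @ H4 ⇒ 4
H0 returns [8]
H1 returns ([8], 3)
H2 returns ([8], 3)
H3 returns (([8], 3), ())
H4 returns (([8], 3), ())
= (([8], 3), ())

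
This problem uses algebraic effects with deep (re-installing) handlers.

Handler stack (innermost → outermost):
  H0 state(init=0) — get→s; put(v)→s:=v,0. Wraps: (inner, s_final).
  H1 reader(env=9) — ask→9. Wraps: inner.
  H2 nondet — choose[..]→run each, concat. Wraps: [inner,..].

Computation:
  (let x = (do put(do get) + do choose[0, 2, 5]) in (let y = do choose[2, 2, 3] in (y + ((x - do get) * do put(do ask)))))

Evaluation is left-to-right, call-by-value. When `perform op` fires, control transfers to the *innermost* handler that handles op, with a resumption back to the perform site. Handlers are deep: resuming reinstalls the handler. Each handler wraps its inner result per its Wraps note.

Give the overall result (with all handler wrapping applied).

Answer: [(2, 9), (2, 9), (3, 9), (2, 9), (2, 9), (3, 9), (2, 9), (2, 9), (3, 9)]

Evaluation trace:
get @ H0 ⇒ 0
put(0) @ H0 ⇒ s:=0
choose[0, 2, 5] @ H2
  branch[0] choose=0:
    choose[2, 2, 3] @ H2
      branch[0] choose=2:
        get @ H0 ⇒ 0
        ask @ H1 ⇒ 9
        put(9) @ H0 ⇒ s:=9
        H0 returns (2, 9)
        H1 returns (2, 9)
        H2 returns [(2, 9)]
      branch[1] choose=2:
        get @ H0 ⇒ 0
        ask @ H1 ⇒ 9
        put(9) @ H0 ⇒ s:=9
        H0 returns (2, 9)
        H1 returns (2, 9)
        H2 returns [(2, 9)]
      branch[2] choose=3:
        get @ H0 ⇒ 0
        ask @ H1 ⇒ 9
        put(9) @ H0 ⇒ s:=9
        H0 returns (3, 9)
        H1 returns (3, 9)
        H2 returns [(3, 9)]
  branch[1] choose=2:
    choose[2, 2, 3] @ H2
      branch[0] choose=2:
        get @ H0 ⇒ 0
        ask @ H1 ⇒ 9
        put(9) @ H0 ⇒ s:=9
        H0 returns (2, 9)
        H1 returns (2, 9)
        H2 returns [(2, 9)]
      branch[1] choose=2:
        get @ H0 ⇒ 0
        ask @ H1 ⇒ 9
        put(9) @ H0 ⇒ s:=9
        H0 returns (2, 9)
        H1 returns (2, 9)
        H2 returns [(2, 9)]
      branch[2] choose=3:
        get @ H0 ⇒ 0
        ask @ H1 ⇒ 9
        put(9) @ H0 ⇒ s:=9
        H0 returns (3, 9)
        H1 returns (3, 9)
        H2 returns [(3, 9)]
  branch[2] choose=5:
    choose[2, 2, 3] @ H2
      branch[0] choose=2:
        get @ H0 ⇒ 0
        ask @ H1 ⇒ 9
        put(9) @ H0 ⇒ s:=9
        H0 returns (2, 9)
        H1 returns (2, 9)
        H2 returns [(2, 9)]
      branch[1] choose=2:
        get @ H0 ⇒ 0
        ask @ H1 ⇒ 9
        put(9) @ H0 ⇒ s:=9
        H0 returns (2, 9)
        H1 returns (2, 9)
        H2 returns [(2, 9)]
      branch[2] choose=3:
        get @ H0 ⇒ 0
        ask @ H1 ⇒ 9
        put(9) @ H0 ⇒ s:=9
        H0 returns (3, 9)
        H1 returns (3, 9)
        H2 returns [(3, 9)]
= [(2, 9), (2, 9), (3, 9), (2, 9), (2, 9), (3, 9), (2, 9), (2, 9), (3, 9)]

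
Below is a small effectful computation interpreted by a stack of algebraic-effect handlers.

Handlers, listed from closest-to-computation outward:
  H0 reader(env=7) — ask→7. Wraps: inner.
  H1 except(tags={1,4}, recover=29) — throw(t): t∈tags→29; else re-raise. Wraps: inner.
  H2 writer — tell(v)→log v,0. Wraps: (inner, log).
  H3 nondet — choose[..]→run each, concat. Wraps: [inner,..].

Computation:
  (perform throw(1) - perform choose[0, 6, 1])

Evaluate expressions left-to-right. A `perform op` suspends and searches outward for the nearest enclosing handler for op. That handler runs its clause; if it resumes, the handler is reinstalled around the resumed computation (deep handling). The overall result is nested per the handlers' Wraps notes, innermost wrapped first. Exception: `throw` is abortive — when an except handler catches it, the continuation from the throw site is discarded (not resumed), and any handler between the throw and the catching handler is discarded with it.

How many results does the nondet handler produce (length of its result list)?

Step-by-step:
throw(1) @ H1 caught ⇒ 29
H2 returns (29, ())
H3 returns [(29, ())]
= [(29, ())]

Answer: 1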